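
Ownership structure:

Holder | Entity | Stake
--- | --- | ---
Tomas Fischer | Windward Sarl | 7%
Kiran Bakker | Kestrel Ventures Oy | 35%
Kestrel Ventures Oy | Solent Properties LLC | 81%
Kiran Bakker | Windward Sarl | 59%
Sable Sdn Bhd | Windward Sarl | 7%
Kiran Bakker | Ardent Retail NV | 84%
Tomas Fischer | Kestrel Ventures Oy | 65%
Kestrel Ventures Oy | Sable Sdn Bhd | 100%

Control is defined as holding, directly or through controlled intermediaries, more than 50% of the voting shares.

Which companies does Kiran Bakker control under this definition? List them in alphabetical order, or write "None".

Kiran holds 84% of Ardent, so Kiran controls Ardent.
Kiran holds 59% of Windward, so Kiran controls Windward.
No other company's threshold is met.

Ardent Retail NV, Windward Sarl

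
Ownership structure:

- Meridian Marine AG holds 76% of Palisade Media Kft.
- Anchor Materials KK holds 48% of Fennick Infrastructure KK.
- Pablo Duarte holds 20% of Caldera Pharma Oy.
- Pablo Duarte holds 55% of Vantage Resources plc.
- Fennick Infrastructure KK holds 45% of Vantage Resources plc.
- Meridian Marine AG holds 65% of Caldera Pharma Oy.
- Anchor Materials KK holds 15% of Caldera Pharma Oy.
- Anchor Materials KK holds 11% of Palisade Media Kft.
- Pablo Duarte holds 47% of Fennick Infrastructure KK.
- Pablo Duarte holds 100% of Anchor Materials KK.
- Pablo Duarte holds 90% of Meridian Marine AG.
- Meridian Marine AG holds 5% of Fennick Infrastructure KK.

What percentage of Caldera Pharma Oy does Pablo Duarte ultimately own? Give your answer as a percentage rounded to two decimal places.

93.50%

Pablo reaches Caldera along 3 paths.
Via Anchor: 100% × 15% = 15%.
Direct stake: 20% = 20%.
Via Meridian: 90% × 65% = 58.5%.
Total: 15% + 20% + 58.5% = 93.5%.
Rounded: 93.50%.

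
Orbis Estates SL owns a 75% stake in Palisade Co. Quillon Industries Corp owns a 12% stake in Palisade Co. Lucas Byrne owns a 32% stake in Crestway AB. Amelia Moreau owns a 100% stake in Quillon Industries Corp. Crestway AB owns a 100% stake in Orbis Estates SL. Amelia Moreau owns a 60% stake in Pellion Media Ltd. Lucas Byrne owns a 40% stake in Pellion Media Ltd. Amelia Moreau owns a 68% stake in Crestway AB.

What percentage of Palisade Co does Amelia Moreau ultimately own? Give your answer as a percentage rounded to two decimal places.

Amelia reaches Palisade along 2 paths.
Via Quillon: 100% × 12% = 12%.
Via Crestway → Orbis: 68% × 100% × 75% = 51%.
Total: 12% + 51% = 63%.
Rounded: 63.00%.

63.00%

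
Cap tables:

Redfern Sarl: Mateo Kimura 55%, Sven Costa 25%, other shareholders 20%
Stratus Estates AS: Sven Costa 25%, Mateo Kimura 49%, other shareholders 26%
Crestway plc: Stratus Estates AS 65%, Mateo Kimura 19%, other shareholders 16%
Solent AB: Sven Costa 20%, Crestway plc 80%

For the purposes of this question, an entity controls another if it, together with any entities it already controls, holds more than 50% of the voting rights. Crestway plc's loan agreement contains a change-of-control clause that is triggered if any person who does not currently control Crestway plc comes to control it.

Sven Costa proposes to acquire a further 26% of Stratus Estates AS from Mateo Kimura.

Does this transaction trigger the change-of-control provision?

The purchase adds only to Sven's holdings (Mateo's stake shrinks), so Sven is the only person who could newly come to control Crestway.
Sven's largest direct stake is 25% in Redfern, which does not meet the threshold, so Sven controls no company.
Neither Sven nor any entity Sven controls holds any voting interest in Crestway.
So before the transaction, Sven does not control Crestway.
After the purchase, Sven's direct stake in Stratus rises to 25% + 26% = 51%, and Mateo's stake falls to 23%.
Sven holds 51% of Stratus, so Sven controls Stratus.
Stratus holds 65% of Crestway, so Sven controls Crestway.
Sven did not control Crestway before and does after, so the clause is triggered.

Yes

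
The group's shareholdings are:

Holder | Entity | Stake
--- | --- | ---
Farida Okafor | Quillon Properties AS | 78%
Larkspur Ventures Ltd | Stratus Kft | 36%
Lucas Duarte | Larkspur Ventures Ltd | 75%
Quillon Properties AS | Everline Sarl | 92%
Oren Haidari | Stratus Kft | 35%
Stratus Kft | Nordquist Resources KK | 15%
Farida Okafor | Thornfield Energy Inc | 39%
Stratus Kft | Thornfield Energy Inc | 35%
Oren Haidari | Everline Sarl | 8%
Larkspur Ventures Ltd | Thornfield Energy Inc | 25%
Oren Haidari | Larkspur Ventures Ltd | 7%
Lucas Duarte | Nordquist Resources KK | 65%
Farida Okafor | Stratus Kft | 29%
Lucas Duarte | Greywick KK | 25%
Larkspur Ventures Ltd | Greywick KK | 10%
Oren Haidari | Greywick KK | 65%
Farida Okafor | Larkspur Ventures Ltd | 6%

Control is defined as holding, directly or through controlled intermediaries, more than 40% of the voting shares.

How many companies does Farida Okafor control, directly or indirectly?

2

Farida holds 78% of Quillon, so Farida controls Quillon.
Quillon holds 92% of Everline, so Farida controls Everline.
No other company's threshold is met.
Farida controls 2 companies.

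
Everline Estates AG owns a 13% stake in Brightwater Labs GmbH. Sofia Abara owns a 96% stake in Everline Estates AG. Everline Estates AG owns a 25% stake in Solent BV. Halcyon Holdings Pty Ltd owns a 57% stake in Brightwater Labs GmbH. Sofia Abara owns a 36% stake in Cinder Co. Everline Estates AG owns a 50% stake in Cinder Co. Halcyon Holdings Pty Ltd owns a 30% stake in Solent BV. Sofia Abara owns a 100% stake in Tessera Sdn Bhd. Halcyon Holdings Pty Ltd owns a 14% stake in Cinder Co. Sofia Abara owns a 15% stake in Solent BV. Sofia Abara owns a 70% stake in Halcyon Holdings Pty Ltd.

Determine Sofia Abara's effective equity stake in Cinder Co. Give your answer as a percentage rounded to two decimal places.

Sofia reaches Cinder along 3 paths.
Via Halcyon: 70% × 14% = 9.8%.
Direct stake: 36% = 36%.
Via Everline: 96% × 50% = 48%.
Total: 9.8% + 36% + 48% = 93.8%.
Rounded: 93.80%.

93.80%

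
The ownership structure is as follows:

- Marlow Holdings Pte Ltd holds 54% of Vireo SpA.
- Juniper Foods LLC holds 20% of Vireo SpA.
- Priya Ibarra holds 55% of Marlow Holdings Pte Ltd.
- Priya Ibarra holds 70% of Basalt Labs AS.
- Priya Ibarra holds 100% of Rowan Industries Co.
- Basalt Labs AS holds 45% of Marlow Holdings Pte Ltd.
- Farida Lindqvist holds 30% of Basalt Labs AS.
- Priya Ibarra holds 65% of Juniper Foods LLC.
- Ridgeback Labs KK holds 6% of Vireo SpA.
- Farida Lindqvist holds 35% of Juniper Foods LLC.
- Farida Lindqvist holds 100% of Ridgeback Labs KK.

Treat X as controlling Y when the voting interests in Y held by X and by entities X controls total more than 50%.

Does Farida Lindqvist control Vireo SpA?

No

Farida holds 100% of Ridgeback, so Farida controls Ridgeback.
In Vireo, Farida's side holds only 6%, not > 50%.
So Farida does not control Vireo.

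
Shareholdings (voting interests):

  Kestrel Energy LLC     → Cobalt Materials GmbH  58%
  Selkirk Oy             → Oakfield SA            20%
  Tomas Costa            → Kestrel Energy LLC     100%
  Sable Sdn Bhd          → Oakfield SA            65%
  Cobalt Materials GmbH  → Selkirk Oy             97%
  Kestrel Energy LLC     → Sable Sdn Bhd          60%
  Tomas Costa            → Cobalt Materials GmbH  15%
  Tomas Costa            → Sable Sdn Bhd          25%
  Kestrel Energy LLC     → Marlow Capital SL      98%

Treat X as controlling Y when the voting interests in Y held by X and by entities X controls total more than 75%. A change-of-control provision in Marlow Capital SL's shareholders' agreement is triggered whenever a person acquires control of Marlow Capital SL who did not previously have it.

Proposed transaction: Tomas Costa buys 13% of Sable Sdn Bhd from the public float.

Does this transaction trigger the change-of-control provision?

The purchase changes only Tomas's holdings, so Tomas is the only person who could newly come to control Marlow.
Tomas holds 100% of Kestrel, so Tomas controls Kestrel.
Kestrel holds 98% of Marlow, so Tomas controls Marlow.
So Tomas already controls Marlow before the transaction.
After the purchase, Tomas's direct stake in Sable rises to 25% + 13% = 38%.
Tomas controlled Marlow already, so this is not a new person acquiring control; every other person's position is unchanged or reduced.
No new person acquires control, so the clause is not triggered.

No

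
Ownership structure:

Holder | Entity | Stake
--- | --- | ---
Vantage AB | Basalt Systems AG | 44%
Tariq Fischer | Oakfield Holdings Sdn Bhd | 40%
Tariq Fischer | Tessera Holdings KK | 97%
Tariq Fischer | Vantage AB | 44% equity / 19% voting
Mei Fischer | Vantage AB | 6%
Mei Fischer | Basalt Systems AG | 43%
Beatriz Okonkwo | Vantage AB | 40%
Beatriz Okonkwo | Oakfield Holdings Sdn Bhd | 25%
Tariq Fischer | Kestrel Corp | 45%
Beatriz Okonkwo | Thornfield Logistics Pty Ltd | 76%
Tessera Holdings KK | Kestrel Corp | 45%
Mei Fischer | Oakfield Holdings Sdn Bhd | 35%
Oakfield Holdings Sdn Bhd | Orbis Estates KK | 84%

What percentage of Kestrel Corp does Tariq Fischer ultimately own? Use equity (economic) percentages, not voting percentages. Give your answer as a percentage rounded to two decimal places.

Tariq reaches Kestrel along 2 paths.
Direct stake: 45% = 45%.
Via Tessera: 97% × 45% = 43.65%.
Total: 45% + 43.65% = 88.65%.

88.65%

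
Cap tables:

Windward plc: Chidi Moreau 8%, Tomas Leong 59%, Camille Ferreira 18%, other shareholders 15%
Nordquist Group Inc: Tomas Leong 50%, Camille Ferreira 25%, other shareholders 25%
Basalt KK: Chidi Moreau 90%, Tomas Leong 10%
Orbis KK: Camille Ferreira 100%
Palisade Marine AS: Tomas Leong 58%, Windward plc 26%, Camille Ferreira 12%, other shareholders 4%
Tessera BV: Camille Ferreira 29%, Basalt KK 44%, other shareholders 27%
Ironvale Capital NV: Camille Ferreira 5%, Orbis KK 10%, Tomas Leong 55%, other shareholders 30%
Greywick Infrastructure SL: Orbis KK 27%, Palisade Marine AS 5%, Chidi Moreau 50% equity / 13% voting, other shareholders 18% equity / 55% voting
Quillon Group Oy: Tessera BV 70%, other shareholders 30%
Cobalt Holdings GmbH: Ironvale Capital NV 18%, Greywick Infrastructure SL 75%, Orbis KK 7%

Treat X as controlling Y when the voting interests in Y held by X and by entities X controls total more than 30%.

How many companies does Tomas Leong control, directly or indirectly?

4

Tomas holds 59% of Windward, so Tomas controls Windward.
Tomas holds 50% of Nordquist, so Tomas controls Nordquist.
Tomas and Windward together hold 58% + 26% = 84% of Palisade, so Tomas controls Palisade.
Tomas holds 55% of Ironvale, so Tomas controls Ironvale.
No other company's threshold is met.
Tomas controls 4 companies.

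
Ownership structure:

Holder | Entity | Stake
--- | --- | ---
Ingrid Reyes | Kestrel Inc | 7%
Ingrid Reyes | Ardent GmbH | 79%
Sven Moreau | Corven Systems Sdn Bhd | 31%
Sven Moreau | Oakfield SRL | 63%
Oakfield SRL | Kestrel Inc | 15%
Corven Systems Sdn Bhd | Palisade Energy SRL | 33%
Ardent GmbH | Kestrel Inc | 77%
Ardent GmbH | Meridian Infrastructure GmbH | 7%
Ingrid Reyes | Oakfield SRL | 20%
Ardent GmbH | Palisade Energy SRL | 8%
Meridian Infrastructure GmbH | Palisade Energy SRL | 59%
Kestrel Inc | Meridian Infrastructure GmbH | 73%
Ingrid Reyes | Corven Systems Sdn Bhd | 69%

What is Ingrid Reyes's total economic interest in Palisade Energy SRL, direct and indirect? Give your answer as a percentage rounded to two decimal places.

Ingrid reaches Palisade along 6 paths.
Via Corven: 69% × 33% = 22.77%.
Via Kestrel → Meridian: 7% × 73% × 59% = 3.0149%.
Via Ardent → Kestrel → Meridian: 79% × 77% × 73% × 59% = 26.199481%.
Via Oakfield → Kestrel → Meridian: 20% × 15% × 73% × 59% = 1.2921%.
Via Ardent → Meridian: 79% × 7% × 59% = 3.2627%.
Via Ardent: 79% × 8% = 6.32%.
Total: 22.77% + 3.0149% + 26.199481% + 1.2921% + 3.2627% + 6.32% = 62.859181%.
Rounded: 62.86%.

62.86%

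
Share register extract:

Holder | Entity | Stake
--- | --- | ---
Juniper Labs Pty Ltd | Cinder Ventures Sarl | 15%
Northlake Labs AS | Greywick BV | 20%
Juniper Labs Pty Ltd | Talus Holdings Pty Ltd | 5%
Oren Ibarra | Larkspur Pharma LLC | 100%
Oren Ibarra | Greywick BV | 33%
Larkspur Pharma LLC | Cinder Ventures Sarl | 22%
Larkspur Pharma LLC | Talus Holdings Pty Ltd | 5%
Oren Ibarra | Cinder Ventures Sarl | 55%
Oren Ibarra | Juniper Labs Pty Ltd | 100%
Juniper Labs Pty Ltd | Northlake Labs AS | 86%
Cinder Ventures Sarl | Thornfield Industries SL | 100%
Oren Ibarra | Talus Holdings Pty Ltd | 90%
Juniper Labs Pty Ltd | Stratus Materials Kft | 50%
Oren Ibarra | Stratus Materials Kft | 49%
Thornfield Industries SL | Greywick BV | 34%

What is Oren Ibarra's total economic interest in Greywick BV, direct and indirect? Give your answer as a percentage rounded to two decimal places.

Oren reaches Greywick along 5 paths.
Via Juniper → Cinder → Thornfield: 100% × 15% × 100% × 34% = 5.1%.
Via Cinder → Thornfield: 55% × 100% × 34% = 18.7%.
Via Larkspur → Cinder → Thornfield: 100% × 22% × 100% × 34% = 7.48%.
Via Juniper → Northlake: 100% × 86% × 20% = 17.2%.
Direct stake: 33% = 33%.
Total: 5.1% + 18.7% + 7.48% + 17.2% + 33% = 81.48%.

81.48%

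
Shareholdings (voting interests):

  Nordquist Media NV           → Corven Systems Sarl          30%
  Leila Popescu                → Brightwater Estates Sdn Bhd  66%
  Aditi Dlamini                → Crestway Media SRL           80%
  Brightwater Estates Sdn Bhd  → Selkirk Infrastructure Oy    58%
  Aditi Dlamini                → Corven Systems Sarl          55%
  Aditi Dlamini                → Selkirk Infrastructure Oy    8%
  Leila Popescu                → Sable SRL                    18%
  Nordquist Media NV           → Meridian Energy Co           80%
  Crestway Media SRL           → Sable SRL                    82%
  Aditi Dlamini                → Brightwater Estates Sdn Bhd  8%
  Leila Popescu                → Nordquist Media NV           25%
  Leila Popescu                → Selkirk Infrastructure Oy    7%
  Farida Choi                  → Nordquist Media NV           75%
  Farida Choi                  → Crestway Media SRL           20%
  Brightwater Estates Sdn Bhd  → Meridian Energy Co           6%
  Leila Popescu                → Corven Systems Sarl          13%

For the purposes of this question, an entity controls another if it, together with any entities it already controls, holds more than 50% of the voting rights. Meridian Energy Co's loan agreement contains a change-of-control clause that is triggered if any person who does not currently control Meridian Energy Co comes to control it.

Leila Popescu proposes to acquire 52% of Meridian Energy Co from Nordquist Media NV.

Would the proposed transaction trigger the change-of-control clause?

The purchase adds only to Leila's holdings (Nordquist's stake shrinks), so Leila is the only person who could newly come to control Meridian.
Leila holds 66% of Brightwater, so Leila controls Brightwater.
Leila and Brightwater together hold 7% + 58% = 65% of Selkirk, so Leila controls Selkirk.
In Meridian, Leila's side holds only 6%, not > 50%.
So before the transaction, Leila does not control Meridian.
After the purchase, Leila holds 52% of Meridian directly, and Nordquist's stake falls to 28%.
Brightwater and Leila together hold 6% + 52% = 58% of Meridian, so Leila controls Meridian.
Leila did not control Meridian before and does after, so the clause is triggered.

Yes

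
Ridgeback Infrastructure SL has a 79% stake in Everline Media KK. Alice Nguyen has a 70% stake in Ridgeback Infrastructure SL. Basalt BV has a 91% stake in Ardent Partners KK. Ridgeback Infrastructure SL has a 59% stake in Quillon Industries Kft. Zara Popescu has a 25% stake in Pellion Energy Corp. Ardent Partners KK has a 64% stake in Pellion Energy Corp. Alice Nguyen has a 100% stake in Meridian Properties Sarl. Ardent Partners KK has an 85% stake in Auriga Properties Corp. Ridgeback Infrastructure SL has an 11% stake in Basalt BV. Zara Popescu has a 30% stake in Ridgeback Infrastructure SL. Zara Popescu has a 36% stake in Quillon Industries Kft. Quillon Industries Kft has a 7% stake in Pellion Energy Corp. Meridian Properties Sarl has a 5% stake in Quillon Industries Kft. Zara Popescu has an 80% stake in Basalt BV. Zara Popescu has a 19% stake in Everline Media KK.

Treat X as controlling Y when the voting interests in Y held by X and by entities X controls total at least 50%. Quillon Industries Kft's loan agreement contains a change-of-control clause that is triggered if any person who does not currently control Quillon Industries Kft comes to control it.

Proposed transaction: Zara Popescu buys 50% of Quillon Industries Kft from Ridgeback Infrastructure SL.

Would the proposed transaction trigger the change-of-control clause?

The purchase adds only to Zara's holdings (Ridgeback's stake shrinks), so Zara is the only person who could newly come to control Quillon.
Zara holds 80% of Basalt, so Zara controls Basalt.
Basalt holds 91% of Ardent, so Zara controls Ardent.
Zara and Ardent together hold 25% + 64% = 89% of Pellion, so Zara controls Pellion.
Ardent holds 85% of Auriga, so Zara controls Auriga.
In Quillon, Zara's side holds only 36%, not ≥ 50%.
So before the transaction, Zara does not control Quillon.
After the purchase, Zara's direct stake in Quillon rises to 36% + 50% = 86%, and Ridgeback's stake falls to 9%.
Zara holds 86% of Quillon, so Zara controls Quillon.
Zara did not control Quillon before and does after, so the clause is triggered.

Yes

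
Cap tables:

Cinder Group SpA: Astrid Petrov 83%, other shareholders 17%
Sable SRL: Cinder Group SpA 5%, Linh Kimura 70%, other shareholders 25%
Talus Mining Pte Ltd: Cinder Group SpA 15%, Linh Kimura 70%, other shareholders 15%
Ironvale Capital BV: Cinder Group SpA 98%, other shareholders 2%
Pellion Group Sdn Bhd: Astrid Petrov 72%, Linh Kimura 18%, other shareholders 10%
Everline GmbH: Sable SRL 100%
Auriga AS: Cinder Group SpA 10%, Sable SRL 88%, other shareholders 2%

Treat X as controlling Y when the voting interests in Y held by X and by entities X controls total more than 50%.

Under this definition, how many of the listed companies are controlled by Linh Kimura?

4

Linh holds 70% of Sable, so Linh controls Sable.
Linh holds 70% of Talus, so Linh controls Talus.
Sable holds 100% of Everline, so Linh controls Everline.
Sable holds 88% of Auriga, so Linh controls Auriga.
No other company's threshold is met.
Linh controls 4 companies.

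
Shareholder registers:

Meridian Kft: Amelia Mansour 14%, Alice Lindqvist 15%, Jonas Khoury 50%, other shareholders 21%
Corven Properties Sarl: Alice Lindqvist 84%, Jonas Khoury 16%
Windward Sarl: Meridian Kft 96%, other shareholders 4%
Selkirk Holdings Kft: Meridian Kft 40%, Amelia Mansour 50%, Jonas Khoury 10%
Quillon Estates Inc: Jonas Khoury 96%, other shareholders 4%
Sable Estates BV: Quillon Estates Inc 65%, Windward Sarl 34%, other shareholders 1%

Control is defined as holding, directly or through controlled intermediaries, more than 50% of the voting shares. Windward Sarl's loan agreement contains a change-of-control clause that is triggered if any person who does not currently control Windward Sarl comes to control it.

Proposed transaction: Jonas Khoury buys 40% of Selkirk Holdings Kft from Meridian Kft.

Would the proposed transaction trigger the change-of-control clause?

No

The purchase adds only to Jonas's holdings (Meridian's stake shrinks), so Jonas is the only person who could newly come to control Windward.
Jonas holds 96% of Quillon, so Jonas controls Quillon.
Quillon holds 65% of Sable, so Jonas controls Sable.
Neither Jonas nor any entity Jonas controls holds any voting interest in Windward.
So before the transaction, Jonas does not control Windward.
After the purchase, Jonas's direct stake in Selkirk rises to 10% + 40% = 50%, and Meridian's stake falls to 0%.
Jonas's side now holds 50% of Selkirk, not > 50%, so Jonas still does not control Selkirk.
After the transaction, neither Jonas nor any entity Jonas controls holds a voting interest in Windward, so Jonas still does not control it.
No new person acquires control, so the clause is not triggered.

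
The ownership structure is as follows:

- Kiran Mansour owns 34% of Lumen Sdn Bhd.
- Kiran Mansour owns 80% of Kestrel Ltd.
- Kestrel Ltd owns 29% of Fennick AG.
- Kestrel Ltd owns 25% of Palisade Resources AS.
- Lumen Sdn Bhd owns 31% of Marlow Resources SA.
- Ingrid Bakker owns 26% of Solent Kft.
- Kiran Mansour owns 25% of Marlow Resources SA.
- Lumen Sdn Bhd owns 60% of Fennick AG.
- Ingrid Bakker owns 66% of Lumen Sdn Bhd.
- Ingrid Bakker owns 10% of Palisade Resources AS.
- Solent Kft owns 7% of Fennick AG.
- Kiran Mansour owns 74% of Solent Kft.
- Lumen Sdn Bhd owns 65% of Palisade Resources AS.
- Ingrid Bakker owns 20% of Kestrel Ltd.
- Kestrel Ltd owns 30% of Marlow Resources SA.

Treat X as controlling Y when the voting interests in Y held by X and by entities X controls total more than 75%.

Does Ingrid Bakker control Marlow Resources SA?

Ingrid's largest direct stake is 66% in Lumen, which does not meet the threshold, so Ingrid controls no company.
Neither Ingrid nor any entity Ingrid controls holds any voting interest in Marlow.
So Ingrid does not control Marlow.

No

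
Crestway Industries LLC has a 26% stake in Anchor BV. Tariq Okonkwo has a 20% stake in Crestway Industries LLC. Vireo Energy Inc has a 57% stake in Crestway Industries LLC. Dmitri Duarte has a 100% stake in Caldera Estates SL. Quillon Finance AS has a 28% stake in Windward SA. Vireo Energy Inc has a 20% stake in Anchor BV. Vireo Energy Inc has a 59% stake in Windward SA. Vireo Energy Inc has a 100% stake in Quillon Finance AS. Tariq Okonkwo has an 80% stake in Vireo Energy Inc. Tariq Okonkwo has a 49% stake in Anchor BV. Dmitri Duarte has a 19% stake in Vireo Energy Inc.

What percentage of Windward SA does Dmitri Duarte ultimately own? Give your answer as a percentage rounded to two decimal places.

Dmitri reaches Windward along 2 paths.
Via Vireo: 19% × 59% = 11.21%.
Via Vireo → Quillon: 19% × 100% × 28% = 5.32%.
Total: 11.21% + 5.32% = 16.53%.

16.53%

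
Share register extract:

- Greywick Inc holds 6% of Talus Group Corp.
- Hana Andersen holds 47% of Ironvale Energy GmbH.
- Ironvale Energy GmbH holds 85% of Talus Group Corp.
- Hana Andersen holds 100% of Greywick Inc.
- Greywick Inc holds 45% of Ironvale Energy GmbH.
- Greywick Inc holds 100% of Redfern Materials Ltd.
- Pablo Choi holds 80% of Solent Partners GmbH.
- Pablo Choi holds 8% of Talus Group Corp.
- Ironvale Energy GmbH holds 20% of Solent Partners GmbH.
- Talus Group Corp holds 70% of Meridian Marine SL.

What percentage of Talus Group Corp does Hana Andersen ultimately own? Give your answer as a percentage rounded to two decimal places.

84.20%

Hana reaches Talus along 3 paths.
Via Ironvale: 47% × 85% = 39.95%.
Via Greywick → Ironvale: 100% × 45% × 85% = 38.25%.
Via Greywick: 100% × 6% = 6%.
Total: 39.95% + 38.25% + 6% = 84.2%.
Rounded: 84.20%.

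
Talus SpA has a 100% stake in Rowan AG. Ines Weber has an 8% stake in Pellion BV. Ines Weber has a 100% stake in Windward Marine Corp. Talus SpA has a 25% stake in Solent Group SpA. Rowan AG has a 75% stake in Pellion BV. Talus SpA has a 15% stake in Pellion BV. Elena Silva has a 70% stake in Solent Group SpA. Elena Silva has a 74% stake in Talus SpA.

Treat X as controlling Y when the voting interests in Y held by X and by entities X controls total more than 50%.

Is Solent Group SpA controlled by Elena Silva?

Yes

Elena holds 74% of Talus, so Elena controls Talus.
Talus and Elena together hold 25% + 70% = 95% of Solent, so Elena controls Solent.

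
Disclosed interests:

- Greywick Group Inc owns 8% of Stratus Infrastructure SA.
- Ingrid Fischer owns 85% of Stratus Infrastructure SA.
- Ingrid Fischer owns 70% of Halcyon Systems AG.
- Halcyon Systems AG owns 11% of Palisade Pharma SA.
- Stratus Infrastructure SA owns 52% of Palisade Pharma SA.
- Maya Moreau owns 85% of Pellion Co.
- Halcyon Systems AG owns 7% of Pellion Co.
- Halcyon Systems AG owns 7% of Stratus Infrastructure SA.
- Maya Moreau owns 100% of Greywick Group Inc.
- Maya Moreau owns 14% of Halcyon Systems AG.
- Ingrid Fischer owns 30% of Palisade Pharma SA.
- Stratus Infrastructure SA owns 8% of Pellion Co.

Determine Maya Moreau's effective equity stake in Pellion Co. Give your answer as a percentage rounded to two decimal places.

Maya reaches Pellion along 4 paths.
Via Halcyon: 14% × 7% = 0.98%.
Via Halcyon → Stratus: 14% × 7% × 8% = 0.0784%.
Via Greywick → Stratus: 100% × 8% × 8% = 0.64%.
Direct stake: 85% = 85%.
Total: 0.98% + 0.0784% + 0.64% + 85% = 86.6984%.
Rounded: 86.70%.

86.70%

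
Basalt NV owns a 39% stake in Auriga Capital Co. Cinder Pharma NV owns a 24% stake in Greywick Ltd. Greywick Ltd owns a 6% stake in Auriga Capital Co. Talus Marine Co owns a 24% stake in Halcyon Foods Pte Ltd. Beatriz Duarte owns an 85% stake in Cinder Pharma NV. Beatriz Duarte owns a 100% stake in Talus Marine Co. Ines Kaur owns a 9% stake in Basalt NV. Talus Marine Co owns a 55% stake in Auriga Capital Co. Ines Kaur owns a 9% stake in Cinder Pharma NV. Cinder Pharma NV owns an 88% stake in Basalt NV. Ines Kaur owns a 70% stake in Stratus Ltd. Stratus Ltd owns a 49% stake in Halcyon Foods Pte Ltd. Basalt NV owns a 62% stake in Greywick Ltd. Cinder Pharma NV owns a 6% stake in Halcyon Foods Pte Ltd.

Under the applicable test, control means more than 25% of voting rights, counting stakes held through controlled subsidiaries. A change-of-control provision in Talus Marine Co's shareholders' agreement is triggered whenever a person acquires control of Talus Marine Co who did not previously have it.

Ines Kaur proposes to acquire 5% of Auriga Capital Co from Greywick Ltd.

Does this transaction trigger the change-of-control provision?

No

The purchase adds only to Ines's holdings (Greywick's stake shrinks), so Ines is the only person who could newly come to control Talus.
Ines holds 70% of Stratus, so Ines controls Stratus.
Stratus holds 49% of Halcyon, so Ines controls Halcyon.
Neither Ines nor any entity Ines controls holds any voting interest in Talus.
So before the transaction, Ines does not control Talus.
After the purchase, Ines holds 5% of Auriga directly, and Greywick's stake falls to 1%.
Ines's side now holds 5% of Auriga, not > 25%, so Ines still does not control Auriga.
After the transaction, neither Ines nor any entity Ines controls holds a voting interest in Talus, so Ines still does not control it.
No new person acquires control, so the clause is not triggered.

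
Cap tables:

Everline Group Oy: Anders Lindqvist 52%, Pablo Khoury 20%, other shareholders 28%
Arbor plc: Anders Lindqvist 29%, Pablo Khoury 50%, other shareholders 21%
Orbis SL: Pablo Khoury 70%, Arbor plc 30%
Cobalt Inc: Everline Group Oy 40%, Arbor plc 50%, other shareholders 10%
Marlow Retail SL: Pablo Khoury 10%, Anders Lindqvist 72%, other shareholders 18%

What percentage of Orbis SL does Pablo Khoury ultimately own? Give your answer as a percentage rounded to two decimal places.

85.00%

Pablo reaches Orbis along 2 paths.
Direct stake: 70% = 70%.
Via Arbor: 50% × 30% = 15%.
Total: 70% + 15% = 85%.
Rounded: 85.00%.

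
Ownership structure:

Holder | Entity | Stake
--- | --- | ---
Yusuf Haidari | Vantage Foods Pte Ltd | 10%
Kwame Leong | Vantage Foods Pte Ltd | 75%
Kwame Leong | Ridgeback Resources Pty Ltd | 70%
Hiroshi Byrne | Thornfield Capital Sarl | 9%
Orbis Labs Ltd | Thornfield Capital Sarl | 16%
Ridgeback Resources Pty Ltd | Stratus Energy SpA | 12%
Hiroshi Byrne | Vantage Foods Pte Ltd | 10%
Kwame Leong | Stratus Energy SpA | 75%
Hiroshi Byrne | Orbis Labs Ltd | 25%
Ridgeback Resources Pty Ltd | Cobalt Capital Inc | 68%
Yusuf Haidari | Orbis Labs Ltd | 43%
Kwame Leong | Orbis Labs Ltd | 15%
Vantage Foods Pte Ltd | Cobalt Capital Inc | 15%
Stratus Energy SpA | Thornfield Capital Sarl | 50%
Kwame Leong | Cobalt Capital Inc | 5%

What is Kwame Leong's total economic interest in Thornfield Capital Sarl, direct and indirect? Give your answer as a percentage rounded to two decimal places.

Kwame reaches Thornfield along 3 paths.
Via Orbis: 15% × 16% = 2.4%.
Via Stratus: 75% × 50% = 37.5%.
Via Ridgeback → Stratus: 70% × 12% × 50% = 4.2%.
Total: 2.4% + 37.5% + 4.2% = 44.1%.
Rounded: 44.10%.

44.10%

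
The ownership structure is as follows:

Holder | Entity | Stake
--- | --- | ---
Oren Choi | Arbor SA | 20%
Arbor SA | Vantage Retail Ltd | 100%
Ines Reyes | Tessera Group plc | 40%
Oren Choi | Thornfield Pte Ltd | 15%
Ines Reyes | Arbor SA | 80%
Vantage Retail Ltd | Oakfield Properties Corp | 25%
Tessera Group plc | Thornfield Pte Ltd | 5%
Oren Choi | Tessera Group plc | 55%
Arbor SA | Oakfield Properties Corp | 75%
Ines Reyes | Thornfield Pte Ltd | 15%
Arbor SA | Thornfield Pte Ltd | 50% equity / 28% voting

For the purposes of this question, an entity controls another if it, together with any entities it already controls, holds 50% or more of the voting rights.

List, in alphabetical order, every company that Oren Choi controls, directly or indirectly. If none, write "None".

Tessera Group plc

Oren holds 55% of Tessera, so Oren controls Tessera.
No other company's threshold is met.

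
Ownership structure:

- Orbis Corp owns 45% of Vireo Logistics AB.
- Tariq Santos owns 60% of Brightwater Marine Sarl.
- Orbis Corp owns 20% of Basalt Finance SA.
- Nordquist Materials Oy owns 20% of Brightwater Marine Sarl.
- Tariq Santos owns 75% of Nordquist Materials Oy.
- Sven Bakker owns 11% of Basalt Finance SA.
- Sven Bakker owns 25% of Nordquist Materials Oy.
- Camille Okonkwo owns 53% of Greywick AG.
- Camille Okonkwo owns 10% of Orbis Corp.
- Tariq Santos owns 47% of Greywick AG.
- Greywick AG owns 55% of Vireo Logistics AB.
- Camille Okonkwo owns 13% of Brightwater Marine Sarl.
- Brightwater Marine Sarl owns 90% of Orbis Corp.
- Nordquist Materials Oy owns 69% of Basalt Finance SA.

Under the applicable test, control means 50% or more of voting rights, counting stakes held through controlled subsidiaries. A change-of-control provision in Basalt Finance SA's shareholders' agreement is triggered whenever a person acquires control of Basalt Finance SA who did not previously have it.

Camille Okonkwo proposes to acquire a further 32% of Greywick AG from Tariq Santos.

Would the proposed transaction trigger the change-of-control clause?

No

The purchase adds only to Camille's holdings (Tariq's stake shrinks), so Camille is the only person who could newly come to control Basalt.
Camille holds 53% of Greywick, so Camille controls Greywick.
Greywick holds 55% of Vireo, so Camille controls Vireo.
Neither Camille nor any entity Camille controls holds any voting interest in Basalt.
So before the transaction, Camille does not control Basalt.
After the purchase, Camille's direct stake in Greywick rises to 53% + 32% = 85%, and Tariq's stake falls to 15%.
Camille holds 85% of Greywick, so Camille controls Greywick.
After the transaction, neither Camille nor any entity Camille controls holds a voting interest in Basalt, so Camille still does not control it.
No new person acquires control, so the clause is not triggered.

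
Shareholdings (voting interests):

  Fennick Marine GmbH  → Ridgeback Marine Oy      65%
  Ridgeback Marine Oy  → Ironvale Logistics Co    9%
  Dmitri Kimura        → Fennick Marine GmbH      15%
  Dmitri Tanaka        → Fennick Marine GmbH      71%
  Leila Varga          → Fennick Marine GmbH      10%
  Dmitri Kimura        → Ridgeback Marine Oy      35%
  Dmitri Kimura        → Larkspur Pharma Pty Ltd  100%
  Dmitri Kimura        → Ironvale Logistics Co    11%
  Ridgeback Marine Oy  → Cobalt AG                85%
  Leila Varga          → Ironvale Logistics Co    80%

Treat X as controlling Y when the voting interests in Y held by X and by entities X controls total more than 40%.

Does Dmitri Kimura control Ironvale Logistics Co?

Dmitri Kimura holds 100% of Larkspur, so Dmitri Kimura controls Larkspur.
In Ironvale, Dmitri Kimura's side holds only 11%, not > 40%.
So Dmitri Kimura does not control Ironvale.

No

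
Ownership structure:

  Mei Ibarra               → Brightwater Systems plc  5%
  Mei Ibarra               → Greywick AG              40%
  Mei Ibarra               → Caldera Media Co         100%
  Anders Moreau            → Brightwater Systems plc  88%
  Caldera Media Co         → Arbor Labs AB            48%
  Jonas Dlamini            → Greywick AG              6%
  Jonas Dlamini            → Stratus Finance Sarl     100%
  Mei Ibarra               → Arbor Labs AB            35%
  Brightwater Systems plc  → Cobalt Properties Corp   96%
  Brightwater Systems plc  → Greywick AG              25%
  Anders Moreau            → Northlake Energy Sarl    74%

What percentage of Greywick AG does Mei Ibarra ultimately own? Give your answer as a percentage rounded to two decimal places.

Mei reaches Greywick along 2 paths.
Direct stake: 40% = 40%.
Via Brightwater: 5% × 25% = 1.25%.
Total: 40% + 1.25% = 41.25%.

41.25%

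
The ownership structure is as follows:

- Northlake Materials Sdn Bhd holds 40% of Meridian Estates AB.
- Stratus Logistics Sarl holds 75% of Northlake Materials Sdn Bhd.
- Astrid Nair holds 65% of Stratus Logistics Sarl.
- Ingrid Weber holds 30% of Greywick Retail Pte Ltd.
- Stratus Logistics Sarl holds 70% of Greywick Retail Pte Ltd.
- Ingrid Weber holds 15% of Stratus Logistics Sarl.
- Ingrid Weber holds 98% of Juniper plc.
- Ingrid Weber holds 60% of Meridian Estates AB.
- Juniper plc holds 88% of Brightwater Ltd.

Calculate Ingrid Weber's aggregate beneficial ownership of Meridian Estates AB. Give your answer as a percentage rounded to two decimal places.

Ingrid reaches Meridian along 2 paths.
Via Stratus → Northlake: 15% × 75% × 40% = 4.5%.
Direct stake: 60% = 60%.
Total: 4.5% + 60% = 64.5%.
Rounded: 64.50%.

64.50%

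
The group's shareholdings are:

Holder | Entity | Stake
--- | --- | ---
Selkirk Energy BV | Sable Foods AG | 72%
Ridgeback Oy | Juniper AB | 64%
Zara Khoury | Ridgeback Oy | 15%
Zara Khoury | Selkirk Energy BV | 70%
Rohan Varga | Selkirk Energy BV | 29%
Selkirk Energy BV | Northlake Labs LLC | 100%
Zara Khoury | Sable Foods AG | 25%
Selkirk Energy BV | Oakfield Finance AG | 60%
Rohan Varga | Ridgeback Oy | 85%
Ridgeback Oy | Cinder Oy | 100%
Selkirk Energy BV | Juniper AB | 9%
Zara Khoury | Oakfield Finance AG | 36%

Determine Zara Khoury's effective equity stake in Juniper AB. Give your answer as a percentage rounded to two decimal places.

15.90%

Zara reaches Juniper along 2 paths.
Via Ridgeback: 15% × 64% = 9.6%.
Via Selkirk: 70% × 9% = 6.3%.
Total: 9.6% + 6.3% = 15.9%.
Rounded: 15.90%.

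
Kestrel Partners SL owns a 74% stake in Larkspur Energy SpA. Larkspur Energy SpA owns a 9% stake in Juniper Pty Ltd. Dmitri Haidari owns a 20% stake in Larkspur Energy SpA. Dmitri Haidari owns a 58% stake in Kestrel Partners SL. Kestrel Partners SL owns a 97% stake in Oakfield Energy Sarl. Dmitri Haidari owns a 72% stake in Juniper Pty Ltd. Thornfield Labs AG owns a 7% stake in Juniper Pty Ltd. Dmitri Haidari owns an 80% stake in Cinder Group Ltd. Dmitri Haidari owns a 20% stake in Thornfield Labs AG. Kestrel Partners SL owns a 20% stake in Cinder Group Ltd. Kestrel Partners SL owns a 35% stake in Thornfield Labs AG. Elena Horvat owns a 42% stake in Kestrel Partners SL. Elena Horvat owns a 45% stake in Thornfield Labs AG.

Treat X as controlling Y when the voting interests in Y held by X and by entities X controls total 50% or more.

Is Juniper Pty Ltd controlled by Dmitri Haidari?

Yes

Dmitri holds 58% of Kestrel, so Dmitri controls Kestrel.
Dmitri and Kestrel together hold 20% + 35% = 55% of Thornfield, so Dmitri controls Thornfield.
Kestrel and Dmitri together hold 74% + 20% = 94% of Larkspur, so Dmitri controls Larkspur.
Larkspur and Thornfield and Dmitri together hold 9% + 7% + 72% = 88% of Juniper, so Dmitri controls Juniper.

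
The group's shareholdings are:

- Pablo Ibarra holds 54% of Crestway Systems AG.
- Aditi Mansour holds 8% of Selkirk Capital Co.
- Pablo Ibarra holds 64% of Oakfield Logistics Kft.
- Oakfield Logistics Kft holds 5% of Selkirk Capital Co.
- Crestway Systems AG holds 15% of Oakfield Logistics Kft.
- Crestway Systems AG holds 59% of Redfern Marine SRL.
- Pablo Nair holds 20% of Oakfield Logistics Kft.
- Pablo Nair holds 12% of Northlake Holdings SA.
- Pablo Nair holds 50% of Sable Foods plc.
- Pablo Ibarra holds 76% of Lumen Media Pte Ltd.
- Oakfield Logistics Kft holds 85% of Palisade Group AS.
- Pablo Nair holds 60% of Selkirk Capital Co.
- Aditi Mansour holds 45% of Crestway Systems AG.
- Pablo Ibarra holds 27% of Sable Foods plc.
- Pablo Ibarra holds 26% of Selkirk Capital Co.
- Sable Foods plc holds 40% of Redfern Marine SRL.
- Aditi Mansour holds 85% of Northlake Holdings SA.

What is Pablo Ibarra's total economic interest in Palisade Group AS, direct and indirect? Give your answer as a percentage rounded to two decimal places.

61.29%

Pablo Ibarra reaches Palisade along 2 paths.
Via Crestway → Oakfield: 54% × 15% × 85% = 6.885%.
Via Oakfield: 64% × 85% = 54.4%.
Total: 6.885% + 54.4% = 61.285%.
Rounded: 61.29%.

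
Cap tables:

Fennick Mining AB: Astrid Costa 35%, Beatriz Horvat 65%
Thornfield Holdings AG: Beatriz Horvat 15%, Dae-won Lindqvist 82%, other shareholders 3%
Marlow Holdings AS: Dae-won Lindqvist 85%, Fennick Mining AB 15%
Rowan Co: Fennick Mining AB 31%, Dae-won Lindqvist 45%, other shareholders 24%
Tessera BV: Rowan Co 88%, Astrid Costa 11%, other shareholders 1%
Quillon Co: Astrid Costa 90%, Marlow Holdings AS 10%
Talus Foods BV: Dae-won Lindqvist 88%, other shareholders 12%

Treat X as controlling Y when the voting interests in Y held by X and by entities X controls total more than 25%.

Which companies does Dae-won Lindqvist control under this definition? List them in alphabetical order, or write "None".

Dae-won holds 82% of Thornfield, so Dae-won controls Thornfield.
Dae-won holds 85% of Marlow, so Dae-won controls Marlow.
Dae-won holds 45% of Rowan, so Dae-won controls Rowan.
Rowan holds 88% of Tessera, so Dae-won controls Tessera.
Dae-won holds 88% of Talus, so Dae-won controls Talus.
No other company's threshold is met.

Marlow Holdings AS, Rowan Co, Talus Foods BV, Tessera BV, Thornfield Holdings AG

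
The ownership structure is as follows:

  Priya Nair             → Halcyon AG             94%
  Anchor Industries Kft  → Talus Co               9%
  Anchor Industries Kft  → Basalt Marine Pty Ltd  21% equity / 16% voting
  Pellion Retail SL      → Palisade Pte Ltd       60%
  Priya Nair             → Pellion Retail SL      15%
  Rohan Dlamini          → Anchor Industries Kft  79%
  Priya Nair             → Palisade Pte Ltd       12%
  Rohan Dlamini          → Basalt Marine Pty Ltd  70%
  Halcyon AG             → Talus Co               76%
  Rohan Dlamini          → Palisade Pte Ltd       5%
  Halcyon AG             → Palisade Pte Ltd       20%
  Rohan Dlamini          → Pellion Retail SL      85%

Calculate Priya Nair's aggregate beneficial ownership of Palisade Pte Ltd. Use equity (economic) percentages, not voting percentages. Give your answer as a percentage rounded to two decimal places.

39.80%

Priya reaches Palisade along 3 paths.
Via Pellion: 15% × 60% = 9%.
Direct stake: 12% = 12%.
Via Halcyon: 94% × 20% = 18.8%.
Total: 9% + 12% + 18.8% = 39.8%.
Rounded: 39.80%.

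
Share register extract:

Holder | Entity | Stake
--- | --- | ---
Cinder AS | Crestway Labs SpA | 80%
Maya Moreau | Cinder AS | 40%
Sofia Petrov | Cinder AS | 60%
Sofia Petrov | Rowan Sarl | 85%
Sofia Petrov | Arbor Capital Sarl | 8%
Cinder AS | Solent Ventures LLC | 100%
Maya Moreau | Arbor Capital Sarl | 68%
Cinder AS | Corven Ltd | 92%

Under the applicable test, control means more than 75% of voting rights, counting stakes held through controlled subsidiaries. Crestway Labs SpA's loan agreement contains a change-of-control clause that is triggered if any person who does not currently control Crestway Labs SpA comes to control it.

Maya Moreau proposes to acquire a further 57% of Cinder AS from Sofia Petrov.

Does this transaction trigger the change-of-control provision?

Yes

The purchase adds only to Maya's holdings (Sofia's stake shrinks), so Maya is the only person who could newly come to control Crestway.
Maya's largest direct stake is 68% in Arbor, which does not meet the threshold, so Maya controls no company.
Neither Maya nor any entity Maya controls holds any voting interest in Crestway.
So before the transaction, Maya does not control Crestway.
After the purchase, Maya's direct stake in Cinder rises to 40% + 57% = 97%, and Sofia's stake falls to 3%.
Maya holds 97% of Cinder, so Maya controls Cinder.
Cinder holds 80% of Crestway, so Maya controls Crestway.
Maya did not control Crestway before and does after, so the clause is triggered.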